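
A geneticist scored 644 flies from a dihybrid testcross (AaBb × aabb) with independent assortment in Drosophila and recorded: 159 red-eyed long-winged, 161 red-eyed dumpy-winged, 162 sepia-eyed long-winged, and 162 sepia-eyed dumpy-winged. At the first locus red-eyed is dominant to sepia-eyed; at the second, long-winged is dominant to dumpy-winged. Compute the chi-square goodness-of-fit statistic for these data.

0.037

A dihybrid testcross with independent assortment gives a 1:1:1:1 ratio.
Under the 1:1:1:1 hypothesis (Σ ratio = 4, N = 644):
  red-eyed long-winged: 644 × 1/4 = 161
  red-eyed dumpy-winged: 644 × 1/4 = 161
  sepia-eyed long-winged: 644 × 1/4 = 161
  sepia-eyed dumpy-winged: 644 × 1/4 = 161
χ² = Σ (O − E)² / E
  red-eyed long-winged: (159 − 161)² / 161 = 0.0248
  red-eyed dumpy-winged: (161 − 161)² / 161 = 0.0000
  sepia-eyed long-winged: (162 − 161)² / 161 = 0.0062
  sepia-eyed dumpy-winged: (162 − 161)² / 161 = 0.0062
χ² = 0.0248 + 0.0000 + 0.0062 + 0.0062 = 0.0372 ≈ 0.037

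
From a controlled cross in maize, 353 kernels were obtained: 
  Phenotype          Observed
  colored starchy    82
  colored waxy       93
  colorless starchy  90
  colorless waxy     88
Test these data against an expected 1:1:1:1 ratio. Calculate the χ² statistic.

0.734

The 1:1:1:1 ratio has 4 parts, so with N = 353 the expected counts are:
  colored starchy: 353 × 1/4 = 88.25
  colored waxy: 353 × 1/4 = 88.25
  colorless starchy: 353 × 1/4 = 88.25
  colorless waxy: 353 × 1/4 = 88.25
χ² = Σ (O − E)² / E
  colored starchy: (82 − 88.25)² / 88.25 = 0.4426
  colored waxy: (93 − 88.25)² / 88.25 = 0.2557
  colorless starchy: (90 − 88.25)² / 88.25 = 0.0347
  colorless waxy: (88 − 88.25)² / 88.25 = 0.0007
χ² = 0.4426 + 0.2557 + 0.0347 + 0.0007 = 0.7337 ≈ 0.734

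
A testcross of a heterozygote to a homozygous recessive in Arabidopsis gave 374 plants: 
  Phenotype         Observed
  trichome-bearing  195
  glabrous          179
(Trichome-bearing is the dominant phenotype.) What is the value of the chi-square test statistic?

0.684

A testcross of a heterozygote (Aa × aa) gives a 1:1 phenotypic ratio.
The 1:1 ratio has 2 parts, so with N = 374 the expected counts are:
  trichome-bearing: 374 × 1/2 = 187
  glabrous: 374 × 1/2 = 187
χ² = Σ (O − E)² / E
  trichome-bearing: (195 − 187)² / 187 = 0.3422
  glabrous: (179 − 187)² / 187 = 0.3422
χ² = 0.3422 + 0.3422 = 0.6844 ≈ 0.684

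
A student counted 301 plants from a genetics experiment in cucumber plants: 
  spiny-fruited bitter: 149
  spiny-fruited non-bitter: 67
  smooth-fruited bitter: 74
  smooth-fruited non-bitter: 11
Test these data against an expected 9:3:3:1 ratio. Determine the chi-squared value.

Expected counts for N = 301 under a 9:3:3:1 ratio (total parts = 16):
  spiny-fruited bitter: 301 × 9/16 = 169.3125
  spiny-fruited non-bitter: 301 × 3/16 = 56.4375
  smooth-fruited bitter: 301 × 3/16 = 56.4375
  smooth-fruited non-bitter: 301 × 1/16 = 18.8125
χ² = Σ (O − E)² / E
  spiny-fruited bitter: (149 − 169.3125)² / 169.3125 = 2.4369
  spiny-fruited non-bitter: (67 − 56.4375)² / 56.4375 = 1.9768
  smooth-fruited bitter: (74 − 56.4375)² / 56.4375 = 5.4652
  smooth-fruited non-bitter: (11 − 18.8125)² / 18.8125 = 3.2444
χ² = 2.4369 + 1.9768 + 5.4652 + 3.2444 = 13.1233 ≈ 13.123

13.123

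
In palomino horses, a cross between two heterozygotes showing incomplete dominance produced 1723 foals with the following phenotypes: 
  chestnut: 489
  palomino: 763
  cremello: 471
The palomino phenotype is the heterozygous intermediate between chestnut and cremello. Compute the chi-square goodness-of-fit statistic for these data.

22.900

With incomplete dominance, a heterozygote × heterozygote cross gives a 1:2:1 phenotypic ratio.
Total ratio parts = 4. Expected numbers out of 1723:
  chestnut: 1723 × 1/4 = 430.75
  palomino: 1723 × 2/4 = 861.5
  cremello: 1723 × 1/4 = 430.75
χ² = Σ (O − E)² / E
  chestnut: (489 − 430.75)² / 430.75 = 7.8771
  palomino: (763 − 861.5)² / 861.5 = 11.2620
  cremello: (471 − 430.75)² / 430.75 = 3.7610
χ² = 7.8771 + 11.2620 + 3.7610 = 22.9001 ≈ 22.900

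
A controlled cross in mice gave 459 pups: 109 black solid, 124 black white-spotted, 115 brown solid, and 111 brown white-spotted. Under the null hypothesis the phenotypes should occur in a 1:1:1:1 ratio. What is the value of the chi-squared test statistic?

1.157

Total ratio parts = 4. Expected numbers out of 459:
  black solid: 459 × 1/4 = 114.75
  black white-spotted: 459 × 1/4 = 114.75
  brown solid: 459 × 1/4 = 114.75
  brown white-spotted: 459 × 1/4 = 114.75
χ² = Σ (O − E)² / E
  black solid: (109 − 114.75)² / 114.75 = 0.2881
  black white-spotted: (124 − 114.75)² / 114.75 = 0.7456
  brown solid: (115 − 114.75)² / 114.75 = 0.0005
  brown white-spotted: (111 − 114.75)² / 114.75 = 0.1225
χ² = 0.2881 + 0.7456 + 0.0005 + 0.1225 = 1.1567 ≈ 1.157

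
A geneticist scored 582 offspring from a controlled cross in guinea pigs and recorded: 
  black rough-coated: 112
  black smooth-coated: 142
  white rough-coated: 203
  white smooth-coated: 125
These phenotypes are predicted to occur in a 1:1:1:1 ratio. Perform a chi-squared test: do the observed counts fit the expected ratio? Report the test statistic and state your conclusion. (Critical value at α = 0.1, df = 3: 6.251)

The 1:1:1:1 ratio has 4 parts, so with N = 582 the expected counts are:
  black rough-coated: 582 × 1/4 = 145.5
  black smooth-coated: 582 × 1/4 = 145.5
  white rough-coated: 582 × 1/4 = 145.5
  white smooth-coated: 582 × 1/4 = 145.5
χ² = Σ (O − E)² / E
  black rough-coated: (112 − 145.5)² / 145.5 = 7.7131
  black smooth-coated: (142 − 145.5)² / 145.5 = 0.0842
  white rough-coated: (203 − 145.5)² / 145.5 = 22.7234
  white smooth-coated: (125 − 145.5)² / 145.5 = 2.8883
χ² = 7.7131 + 0.0842 + 22.7234 + 2.8883 = 33.409
Degrees of freedom = 4 − 1 = 3; critical value at α = 0.1 is 6.251.
Since 33.409 > 6.251, we reject the null hypothesis — the data do not fit the 1:1:1:1 ratio.

33.409; not consistent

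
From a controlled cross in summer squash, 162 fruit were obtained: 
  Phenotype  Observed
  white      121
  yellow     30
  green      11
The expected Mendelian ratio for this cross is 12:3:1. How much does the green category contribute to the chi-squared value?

0.076

Under the 12:3:1 hypothesis (Σ ratio = 16, N = 162):
  white: 162 × 12/16 = 121.5
  yellow: 162 × 3/16 = 30.375
  green: 162 × 1/16 = 10.125
Contribution of green: (11 − 10.125)² / 10.125 = 0.0756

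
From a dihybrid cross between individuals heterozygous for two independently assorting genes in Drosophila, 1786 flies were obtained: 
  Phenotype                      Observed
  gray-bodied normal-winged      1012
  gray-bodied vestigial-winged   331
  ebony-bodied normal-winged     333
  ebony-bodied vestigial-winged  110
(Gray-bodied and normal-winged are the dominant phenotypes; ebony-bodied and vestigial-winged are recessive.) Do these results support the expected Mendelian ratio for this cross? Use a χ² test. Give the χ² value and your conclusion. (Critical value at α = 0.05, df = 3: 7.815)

A dihybrid F₂ with independent assortment and complete dominance at both loci gives a 9:3:3:1 phenotypic ratio.
Total ratio parts = 16. Expected numbers out of 1786:
  gray-bodied normal-winged: 1786 × 9/16 = 1004.625
  gray-bodied vestigial-winged: 1786 × 3/16 = 334.875
  ebony-bodied normal-winged: 1786 × 3/16 = 334.875
  ebony-bodied vestigial-winged: 1786 × 1/16 = 111.625
χ² = Σ (O − E)² / E
  gray-bodied normal-winged: (1012 − 1004.625)² / 1004.625 = 0.0541
  gray-bodied vestigial-winged: (331 − 334.875)² / 334.875 = 0.0448
  ebony-bodied normal-winged: (333 − 334.875)² / 334.875 = 0.0105
  ebony-bodied vestigial-winged: (110 − 111.625)² / 111.625 = 0.0237
χ² = 0.0541 + 0.0448 + 0.0105 + 0.0237 = 0.1331 ≈ 0.133
Degrees of freedom = 4 − 1 = 3; critical value at α = 0.05 is 7.815.
Since 0.133 < 7.815, we fail to reject the null hypothesis — the data are consistent with the 9:3:3:1 ratio.

0.133; consistent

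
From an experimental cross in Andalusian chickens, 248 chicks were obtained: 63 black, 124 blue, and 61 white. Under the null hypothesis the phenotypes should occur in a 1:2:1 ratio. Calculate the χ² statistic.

Under the 1:2:1 hypothesis (Σ ratio = 4, N = 248):
  black: 248 × 1/4 = 62
  blue: 248 × 2/4 = 124
  white: 248 × 1/4 = 62
χ² = Σ (O − E)² / E
  black: (63 − 62)² / 62 = 0.0161
  blue: (124 − 124)² / 124 = 0.0000
  white: (61 − 62)² / 62 = 0.0161
χ² = 0.0161 + 0.0000 + 0.0161 = 0.0322 ≈ 0.032

0.032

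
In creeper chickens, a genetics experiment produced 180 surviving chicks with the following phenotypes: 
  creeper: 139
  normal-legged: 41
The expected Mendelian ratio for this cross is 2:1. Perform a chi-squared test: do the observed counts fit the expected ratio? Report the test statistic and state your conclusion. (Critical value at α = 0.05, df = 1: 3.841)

Under the 2:1 hypothesis (Σ ratio = 3, N = 180):
  creeper: 180 × 2/3 = 120
  normal-legged: 180 × 1/3 = 60
χ² = Σ (O − E)² / E
  creeper: (139 − 120)² / 120 = 3.0083
  normal-legged: (41 − 60)² / 60 = 6.0167
χ² = 3.0083 + 6.0167 = 9.025
Degrees of freedom = 2 − 1 = 1; critical value at α = 0.05 is 3.841.
Since 9.025 > 3.841, we reject the null hypothesis — the data do not fit the 2:1 ratio.

9.025; not consistent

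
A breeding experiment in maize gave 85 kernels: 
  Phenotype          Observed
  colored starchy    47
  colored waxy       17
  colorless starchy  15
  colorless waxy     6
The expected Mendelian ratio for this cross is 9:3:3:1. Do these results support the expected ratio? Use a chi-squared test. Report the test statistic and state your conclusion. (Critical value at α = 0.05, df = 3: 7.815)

Expected counts for N = 85 under a 9:3:3:1 ratio (total parts = 16):
  colored starchy: 85 × 9/16 = 47.8125
  colored waxy: 85 × 3/16 = 15.9375
  colorless starchy: 85 × 3/16 = 15.9375
  colorless waxy: 85 × 1/16 = 5.3125
χ² = Σ (O − E)² / E
  colored starchy: (47 − 47.8125)² / 47.8125 = 0.0138
  colored waxy: (17 − 15.9375)² / 15.9375 = 0.0708
  colorless starchy: (15 − 15.9375)² / 15.9375 = 0.0551
  colorless waxy: (6 − 5.3125)² / 5.3125 = 0.0890
χ² = 0.0138 + 0.0708 + 0.0551 + 0.0890 = 0.2287 ≈ 0.229
Degrees of freedom = 4 − 1 = 3; critical value at α = 0.05 is 7.815.
Since 0.229 < 7.815, we fail to reject the null hypothesis — the data are consistent with the 9:3:3:1 ratio.

0.229; consistent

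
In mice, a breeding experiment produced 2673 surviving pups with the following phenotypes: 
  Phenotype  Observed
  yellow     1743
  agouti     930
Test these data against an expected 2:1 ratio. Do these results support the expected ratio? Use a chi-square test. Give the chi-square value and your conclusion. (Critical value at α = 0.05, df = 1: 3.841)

Expected counts for N = 2673 under a 2:1 ratio (total parts = 3):
  yellow: 2673 × 2/3 = 1782
  agouti: 2673 × 1/3 = 891
χ² = Σ (O − E)² / E
  yellow: (1743 − 1782)² / 1782 = 0.8535
  agouti: (930 − 891)² / 891 = 1.7071
χ² = 0.8535 + 1.7071 = 2.5606 ≈ 2.561
Degrees of freedom = 2 − 1 = 1; critical value at α = 0.05 is 3.841.
Since 2.561 < 3.841, we fail to reject the null hypothesis — the data are consistent with the 2:1 ratio.

2.561; consistent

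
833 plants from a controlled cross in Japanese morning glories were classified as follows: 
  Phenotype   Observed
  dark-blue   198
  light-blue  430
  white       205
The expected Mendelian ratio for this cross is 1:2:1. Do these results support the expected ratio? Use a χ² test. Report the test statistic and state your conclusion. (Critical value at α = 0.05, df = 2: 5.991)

0.993; consistent

Total ratio parts = 4. Expected numbers out of 833:
  dark-blue: 833 × 1/4 = 208.25
  light-blue: 833 × 2/4 = 416.5
  white: 833 × 1/4 = 208.25
χ² = Σ (O − E)² / E
  dark-blue: (198 − 208.25)² / 208.25 = 0.5045
  light-blue: (430 − 416.5)² / 416.5 = 0.4376
  white: (205 − 208.25)² / 208.25 = 0.0507
χ² = 0.5045 + 0.4376 + 0.0507 = 0.9928 ≈ 0.993
Degrees of freedom = 3 − 1 = 2; critical value at α = 0.05 is 5.991.
Since 0.993 < 5.991, we fail to reject the null hypothesis — the data are consistent with the 1:2:1 ratio.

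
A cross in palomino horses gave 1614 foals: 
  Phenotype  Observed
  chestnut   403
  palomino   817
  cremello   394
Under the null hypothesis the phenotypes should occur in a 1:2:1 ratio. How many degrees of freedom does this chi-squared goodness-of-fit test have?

2

A goodness-of-fit test with 3 phenotype classes has df = 3 − 1 = 2.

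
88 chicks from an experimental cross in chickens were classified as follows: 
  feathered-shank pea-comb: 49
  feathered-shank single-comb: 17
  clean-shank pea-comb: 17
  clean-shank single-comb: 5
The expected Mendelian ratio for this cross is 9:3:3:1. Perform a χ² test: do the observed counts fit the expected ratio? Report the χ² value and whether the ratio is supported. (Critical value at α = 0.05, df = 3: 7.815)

Expected counts for N = 88 under a 9:3:3:1 ratio (total parts = 16):
  feathered-shank pea-comb: 88 × 9/16 = 49.5
  feathered-shank single-comb: 88 × 3/16 = 16.5
  clean-shank pea-comb: 88 × 3/16 = 16.5
  clean-shank single-comb: 88 × 1/16 = 5.5
χ² = Σ (O − E)² / E
  feathered-shank pea-comb: (49 − 49.5)² / 49.5 = 0.0051
  feathered-shank single-comb: (17 − 16.5)² / 16.5 = 0.0152
  clean-shank pea-comb: (17 − 16.5)² / 16.5 = 0.0152
  clean-shank single-comb: (5 − 5.5)² / 5.5 = 0.0455
χ² = 0.0051 + 0.0152 + 0.0152 + 0.0455 = 0.081
Degrees of freedom = 4 − 1 = 3; critical value at α = 0.05 is 7.815.
Since 0.081 < 7.815, we fail to reject the null hypothesis — the data are consistent with the 9:3:3:1 ratio.

0.081; consistent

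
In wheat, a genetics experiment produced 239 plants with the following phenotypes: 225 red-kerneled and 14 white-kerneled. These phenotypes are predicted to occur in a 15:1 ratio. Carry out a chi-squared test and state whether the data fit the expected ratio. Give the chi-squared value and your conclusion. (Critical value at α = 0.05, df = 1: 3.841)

Expected counts for N = 239 under a 15:1 ratio (total parts = 16):
  red-kerneled: 239 × 15/16 = 224.0625
  white-kerneled: 239 × 1/16 = 14.9375
χ² = Σ (O − E)² / E
  red-kerneled: (225 − 224.0625)² / 224.0625 = 0.0039
  white-kerneled: (14 − 14.9375)² / 14.9375 = 0.0588
χ² = 0.0039 + 0.0588 = 0.0627 ≈ 0.063
Degrees of freedom = 2 − 1 = 1; critical value at α = 0.05 is 3.841.
Since 0.063 < 3.841, we fail to reject the null hypothesis — the data are consistent with the 15:1 ratio.

0.063; consistent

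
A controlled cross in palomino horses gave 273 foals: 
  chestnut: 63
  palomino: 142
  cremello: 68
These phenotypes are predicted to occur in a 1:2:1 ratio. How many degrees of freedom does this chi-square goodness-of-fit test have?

2

A goodness-of-fit test with 3 phenotype classes has df = 3 − 1 = 2.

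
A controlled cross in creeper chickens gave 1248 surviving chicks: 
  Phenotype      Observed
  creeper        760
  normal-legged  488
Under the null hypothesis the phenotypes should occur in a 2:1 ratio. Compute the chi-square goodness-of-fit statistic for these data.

18.692

The 2:1 ratio has 3 parts, so with N = 1248 the expected counts are:
  creeper: 1248 × 2/3 = 832
  normal-legged: 1248 × 1/3 = 416
χ² = Σ (O − E)² / E
  creeper: (760 − 832)² / 832 = 6.2308
  normal-legged: (488 − 416)² / 416 = 12.4615
χ² = 6.2308 + 12.4615 = 18.6923 ≈ 18.692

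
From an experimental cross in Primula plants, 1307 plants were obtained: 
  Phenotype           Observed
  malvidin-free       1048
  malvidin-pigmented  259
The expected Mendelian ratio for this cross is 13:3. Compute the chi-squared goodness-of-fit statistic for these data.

0.976

Expected counts for N = 1307 under a 13:3 ratio (total parts = 16):
  malvidin-free: 1307 × 13/16 = 1061.9375
  malvidin-pigmented: 1307 × 3/16 = 245.0625
χ² = Σ (O − E)² / E
  malvidin-free: (1048 − 1061.9375)² / 1061.9375 = 0.1829
  malvidin-pigmented: (259 − 245.0625)² / 245.0625 = 0.7927
χ² = 0.1829 + 0.7927 = 0.9756 ≈ 0.976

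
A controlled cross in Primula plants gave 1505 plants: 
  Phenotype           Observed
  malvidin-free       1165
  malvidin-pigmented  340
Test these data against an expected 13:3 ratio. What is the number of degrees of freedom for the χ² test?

A goodness-of-fit test with 2 phenotype classes has df = 2 − 1 = 1.

1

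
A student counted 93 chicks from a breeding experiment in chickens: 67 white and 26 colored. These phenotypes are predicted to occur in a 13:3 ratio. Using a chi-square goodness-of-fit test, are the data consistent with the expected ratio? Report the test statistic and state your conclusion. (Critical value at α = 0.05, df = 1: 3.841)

The 13:3 ratio has 16 parts, so with N = 93 the expected counts are:
  white: 93 × 13/16 = 75.5625
  colored: 93 × 3/16 = 17.4375
χ² = Σ (O − E)² / E
  white: (67 − 75.5625)² / 75.5625 = 0.9703
  colored: (26 − 17.4375)² / 17.4375 = 4.2045
χ² = 0.9703 + 4.2045 = 5.1748 ≈ 5.175
Degrees of freedom = 2 − 1 = 1; critical value at α = 0.05 is 3.841.
Since 5.175 > 3.841, we reject the null hypothesis — the data do not fit the 13:3 ratio.

5.175; not consistent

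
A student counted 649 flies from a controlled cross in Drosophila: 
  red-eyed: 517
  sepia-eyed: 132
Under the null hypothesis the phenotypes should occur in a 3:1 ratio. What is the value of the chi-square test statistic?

Under the 3:1 hypothesis (Σ ratio = 4, N = 649):
  red-eyed: 649 × 3/4 = 486.75
  sepia-eyed: 649 × 1/4 = 162.25
χ² = Σ (O − E)² / E
  red-eyed: (517 − 486.75)² / 486.75 = 1.8799
  sepia-eyed: (132 − 162.25)² / 162.25 = 5.6398
χ² = 1.8799 + 5.6398 = 7.5197 ≈ 7.520

7.520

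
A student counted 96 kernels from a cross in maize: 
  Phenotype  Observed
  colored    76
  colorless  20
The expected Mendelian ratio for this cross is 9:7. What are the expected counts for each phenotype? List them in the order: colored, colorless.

Expected counts for N = 96 under a 9:7 ratio (total parts = 16):
  colored: 96 × 9/16 = 54
  colorless: 96 × 7/16 = 42

54, 42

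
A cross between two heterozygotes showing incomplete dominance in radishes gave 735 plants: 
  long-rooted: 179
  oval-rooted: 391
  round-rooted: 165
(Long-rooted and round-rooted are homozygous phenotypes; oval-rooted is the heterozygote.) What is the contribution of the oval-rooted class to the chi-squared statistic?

1.503

With incomplete dominance, a heterozygote × heterozygote cross gives a 1:2:1 phenotypic ratio.
Total ratio parts = 4. Expected numbers out of 735:
  long-rooted: 735 × 1/4 = 183.75
  oval-rooted: 735 × 2/4 = 367.5
  round-rooted: 735 × 1/4 = 183.75
Contribution of oval-rooted: (391 − 367.5)² / 367.5 = 1.5027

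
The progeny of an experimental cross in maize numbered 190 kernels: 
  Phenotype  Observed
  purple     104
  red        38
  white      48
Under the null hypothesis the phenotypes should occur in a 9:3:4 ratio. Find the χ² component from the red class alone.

Expected counts for N = 190 under a 9:3:4 ratio (total parts = 16):
  purple: 190 × 9/16 = 106.875
  red: 190 × 3/16 = 35.625
  white: 190 × 4/16 = 47.5
Contribution of red: (38 − 35.625)² / 35.625 = 0.1583

0.158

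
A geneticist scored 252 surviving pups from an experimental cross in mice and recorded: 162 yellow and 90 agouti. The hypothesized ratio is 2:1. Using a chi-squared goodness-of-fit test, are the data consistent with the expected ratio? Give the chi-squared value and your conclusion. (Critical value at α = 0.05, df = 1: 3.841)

0.643; consistent

Expected counts for N = 252 under a 2:1 ratio (total parts = 3):
  yellow: 252 × 2/3 = 168
  agouti: 252 × 1/3 = 84
χ² = Σ (O − E)² / E
  yellow: (162 − 168)² / 168 = 0.2143
  agouti: (90 − 84)² / 84 = 0.4286
χ² = 0.2143 + 0.4286 = 0.6429 ≈ 0.643
Degrees of freedom = 2 − 1 = 1; critical value at α = 0.05 is 3.841.
Since 0.643 < 3.841, we fail to reject the null hypothesis — the data are consistent with the 2:1 ratio.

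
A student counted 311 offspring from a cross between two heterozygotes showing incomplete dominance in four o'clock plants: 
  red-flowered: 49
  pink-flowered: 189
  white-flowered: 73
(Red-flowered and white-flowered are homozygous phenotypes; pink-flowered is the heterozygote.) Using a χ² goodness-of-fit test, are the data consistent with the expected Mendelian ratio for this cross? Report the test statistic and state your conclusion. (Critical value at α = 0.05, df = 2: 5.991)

18.138; not consistent

With incomplete dominance, a heterozygote × heterozygote cross gives a 1:2:1 phenotypic ratio.
The 1:2:1 ratio has 4 parts, so with N = 311 the expected counts are:
  red-flowered: 311 × 1/4 = 77.75
  pink-flowered: 311 × 2/4 = 155.5
  white-flowered: 311 × 1/4 = 77.75
χ² = Σ (O − E)² / E
  red-flowered: (49 − 77.75)² / 77.75 = 10.6310
  pink-flowered: (189 − 155.5)² / 155.5 = 7.2170
  white-flowered: (73 − 77.75)² / 77.75 = 0.2902
χ² = 10.6310 + 7.2170 + 0.2902 = 18.1382 ≈ 18.138
Degrees of freedom = 3 − 1 = 2; critical value at α = 0.05 is 5.991.
Since 18.138 > 5.991, we reject the null hypothesis — the data do not fit the 1:2:1 ratio.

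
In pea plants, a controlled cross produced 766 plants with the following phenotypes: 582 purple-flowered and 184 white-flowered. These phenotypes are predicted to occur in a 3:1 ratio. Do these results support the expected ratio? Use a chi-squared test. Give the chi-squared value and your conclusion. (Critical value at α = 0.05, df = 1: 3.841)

The 3:1 ratio has 4 parts, so with N = 766 the expected counts are:
  purple-flowered: 766 × 3/4 = 574.5
  white-flowered: 766 × 1/4 = 191.5
χ² = Σ (O − E)² / E
  purple-flowered: (582 − 574.5)² / 574.5 = 0.0979
  white-flowered: (184 − 191.5)² / 191.5 = 0.2937
χ² = 0.0979 + 0.2937 = 0.3916 ≈ 0.392
Degrees of freedom = 2 − 1 = 1; critical value at α = 0.05 is 3.841.
Since 0.392 < 3.841, we fail to reject the null hypothesis — the data are consistent with the 3:1 ratio.

0.392; consistent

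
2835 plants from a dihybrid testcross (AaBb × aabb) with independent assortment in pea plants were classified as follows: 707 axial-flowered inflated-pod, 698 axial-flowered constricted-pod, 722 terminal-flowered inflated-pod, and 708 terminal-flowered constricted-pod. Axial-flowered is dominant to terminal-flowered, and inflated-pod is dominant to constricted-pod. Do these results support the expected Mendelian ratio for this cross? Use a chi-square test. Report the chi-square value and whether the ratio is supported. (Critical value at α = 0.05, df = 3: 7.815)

A dihybrid testcross with independent assortment gives a 1:1:1:1 ratio.
Total ratio parts = 4. Expected numbers out of 2835:
  axial-flowered inflated-pod: 2835 × 1/4 = 708.75
  axial-flowered constricted-pod: 2835 × 1/4 = 708.75
  terminal-flowered inflated-pod: 2835 × 1/4 = 708.75
  terminal-flowered constricted-pod: 2835 × 1/4 = 708.75
χ² = Σ (O − E)² / E
  axial-flowered inflated-pod: (707 − 708.75)² / 708.75 = 0.0043
  axial-flowered constricted-pod: (698 − 708.75)² / 708.75 = 0.1631
  terminal-flowered inflated-pod: (722 − 708.75)² / 708.75 = 0.2477
  terminal-flowered constricted-pod: (708 − 708.75)² / 708.75 = 0.0008
χ² = 0.0043 + 0.1631 + 0.2477 + 0.0008 = 0.4159 ≈ 0.416
Degrees of freedom = 4 − 1 = 3; critical value at α = 0.05 is 7.815.
Since 0.416 < 7.815, we fail to reject the null hypothesis — the data are consistent with the 1:1:1:1 ratio.

0.416; consistent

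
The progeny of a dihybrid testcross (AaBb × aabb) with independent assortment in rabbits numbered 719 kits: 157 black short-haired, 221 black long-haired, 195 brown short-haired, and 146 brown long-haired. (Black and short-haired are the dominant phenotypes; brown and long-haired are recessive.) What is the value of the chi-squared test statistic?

19.976

A dihybrid testcross with independent assortment gives a 1:1:1:1 ratio.
Total ratio parts = 4. Expected numbers out of 719:
  black short-haired: 719 × 1/4 = 179.75
  black long-haired: 719 × 1/4 = 179.75
  brown short-haired: 719 × 1/4 = 179.75
  brown long-haired: 719 × 1/4 = 179.75
χ² = Σ (O − E)² / E
  black short-haired: (157 − 179.75)² / 179.75 = 2.8793
  black long-haired: (221 − 179.75)² / 179.75 = 9.4663
  brown short-haired: (195 − 179.75)² / 179.75 = 1.2938
  brown long-haired: (146 − 179.75)² / 179.75 = 6.3369
χ² = 2.8793 + 9.4663 + 1.2938 + 6.3369 = 19.9763 ≈ 19.976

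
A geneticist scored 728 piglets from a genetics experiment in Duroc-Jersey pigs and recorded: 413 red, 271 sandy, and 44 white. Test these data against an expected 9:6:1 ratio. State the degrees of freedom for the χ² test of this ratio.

A goodness-of-fit test with 3 phenotype classes has df = 3 − 1 = 2.

2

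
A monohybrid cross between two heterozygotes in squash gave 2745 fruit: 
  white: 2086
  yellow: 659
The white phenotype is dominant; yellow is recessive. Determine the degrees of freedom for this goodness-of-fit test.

For a monohybrid cross between heterozygotes with complete dominance, the expected phenotypic ratio is 3:1.
A goodness-of-fit test with 2 phenotype classes has df = 2 − 1 = 1.

1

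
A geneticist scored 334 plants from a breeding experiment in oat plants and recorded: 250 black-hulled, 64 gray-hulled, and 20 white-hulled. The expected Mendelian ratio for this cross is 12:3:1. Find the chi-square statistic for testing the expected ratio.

0.068

Total ratio parts = 16. Expected numbers out of 334:
  black-hulled: 334 × 12/16 = 250.5
  gray-hulled: 334 × 3/16 = 62.625
  white-hulled: 334 × 1/16 = 20.875
χ² = Σ (O − E)² / E
  black-hulled: (250 − 250.5)² / 250.5 = 0.0010
  gray-hulled: (64 − 62.625)² / 62.625 = 0.0302
  white-hulled: (20 − 20.875)² / 20.875 = 0.0367
χ² = 0.0010 + 0.0302 + 0.0367 = 0.0679 ≈ 0.068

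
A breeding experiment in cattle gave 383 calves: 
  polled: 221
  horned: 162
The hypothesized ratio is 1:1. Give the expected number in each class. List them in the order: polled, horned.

The 1:1 ratio has 2 parts, so with N = 383 the expected counts are:
  polled: 383 × 1/2 = 191.5
  horned: 383 × 1/2 = 191.5

191.5, 191.5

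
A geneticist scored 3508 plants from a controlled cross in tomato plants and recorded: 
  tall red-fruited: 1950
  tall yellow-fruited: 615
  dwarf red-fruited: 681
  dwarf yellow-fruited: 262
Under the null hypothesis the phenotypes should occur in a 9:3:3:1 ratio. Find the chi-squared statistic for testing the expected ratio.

Total ratio parts = 16. Expected numbers out of 3508:
  tall red-fruited: 3508 × 9/16 = 1973.25
  tall yellow-fruited: 3508 × 3/16 = 657.75
  dwarf red-fruited: 3508 × 3/16 = 657.75
  dwarf yellow-fruited: 3508 × 1/16 = 219.25
χ² = Σ (O − E)² / E
  tall red-fruited: (1950 − 1973.25)² / 1973.25 = 0.2739
  tall yellow-fruited: (615 − 657.75)² / 657.75 = 2.7785
  dwarf red-fruited: (681 − 657.75)² / 657.75 = 0.8218
  dwarf yellow-fruited: (262 − 219.25)² / 219.25 = 8.3355
χ² = 0.2739 + 2.7785 + 0.8218 + 8.3355 = 12.2097 ≈ 12.210

12.210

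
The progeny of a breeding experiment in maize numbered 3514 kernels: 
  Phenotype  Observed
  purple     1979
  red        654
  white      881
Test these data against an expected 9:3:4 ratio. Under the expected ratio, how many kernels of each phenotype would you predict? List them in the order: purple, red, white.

1976.625, 658.875, 878.5

Expected counts for N = 3514 under a 9:3:4 ratio (total parts = 16):
  purple: 3514 × 9/16 = 1976.625
  red: 3514 × 3/16 = 658.875
  white: 3514 × 4/16 = 878.5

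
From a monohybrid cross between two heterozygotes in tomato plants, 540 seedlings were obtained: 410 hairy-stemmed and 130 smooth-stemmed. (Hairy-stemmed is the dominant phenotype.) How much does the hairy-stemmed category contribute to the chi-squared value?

For a monohybrid cross between heterozygotes with complete dominance, the expected phenotypic ratio is 3:1.
Expected counts for N = 540 under a 3:1 ratio (total parts = 4):
  hairy-stemmed: 540 × 3/4 = 405
  smooth-stemmed: 540 × 1/4 = 135
Contribution of hairy-stemmed: (410 − 405)² / 405 = 0.0617

0.062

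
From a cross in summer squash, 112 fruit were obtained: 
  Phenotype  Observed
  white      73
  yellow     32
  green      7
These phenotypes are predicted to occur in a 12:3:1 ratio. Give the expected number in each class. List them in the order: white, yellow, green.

84, 21, 7

The 12:3:1 ratio has 16 parts, so with N = 112 the expected counts are:
  white: 112 × 12/16 = 84
  yellow: 112 × 3/16 = 21
  green: 112 × 1/16 = 7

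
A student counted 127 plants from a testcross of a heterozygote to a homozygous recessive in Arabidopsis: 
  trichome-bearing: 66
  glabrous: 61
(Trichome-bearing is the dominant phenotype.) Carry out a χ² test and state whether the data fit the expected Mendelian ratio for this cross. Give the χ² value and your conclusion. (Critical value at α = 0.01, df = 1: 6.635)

0.197; consistent

A testcross of a heterozygote (Aa × aa) gives a 1:1 phenotypic ratio.
Under the 1:1 hypothesis (Σ ratio = 2, N = 127):
  trichome-bearing: 127 × 1/2 = 63.5
  glabrous: 127 × 1/2 = 63.5
χ² = Σ (O − E)² / E
  trichome-bearing: (66 − 63.5)² / 63.5 = 0.0984
  glabrous: (61 − 63.5)² / 63.5 = 0.0984
χ² = 0.0984 + 0.0984 = 0.1968 ≈ 0.197
Degrees of freedom = 2 − 1 = 1; critical value at α = 0.01 is 6.635.
Since 0.197 < 6.635, we fail to reject the null hypothesis — the data are consistent with the 1:1 ratio.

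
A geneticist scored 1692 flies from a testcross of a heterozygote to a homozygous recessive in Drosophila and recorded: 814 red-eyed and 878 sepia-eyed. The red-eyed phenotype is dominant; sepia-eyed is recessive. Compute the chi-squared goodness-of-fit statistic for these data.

A testcross of a heterozygote (Aa × aa) gives a 1:1 phenotypic ratio.
Under the 1:1 hypothesis (Σ ratio = 2, N = 1692):
  red-eyed: 1692 × 1/2 = 846
  sepia-eyed: 1692 × 1/2 = 846
χ² = Σ (O − E)² / E
  red-eyed: (814 − 846)² / 846 = 1.2104
  sepia-eyed: (878 − 846)² / 846 = 1.2104
χ² = 1.2104 + 1.2104 = 2.4208 ≈ 2.421

2.421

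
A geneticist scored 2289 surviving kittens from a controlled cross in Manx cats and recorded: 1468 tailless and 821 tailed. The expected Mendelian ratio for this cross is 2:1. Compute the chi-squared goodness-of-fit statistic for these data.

6.613

Expected counts for N = 2289 under a 2:1 ratio (total parts = 3):
  tailless: 2289 × 2/3 = 1526
  tailed: 2289 × 1/3 = 763
χ² = Σ (O − E)² / E
  tailless: (1468 − 1526)² / 1526 = 2.2045
  tailed: (821 − 763)² / 763 = 4.4089
χ² = 2.2045 + 4.4089 = 6.6134 ≈ 6.613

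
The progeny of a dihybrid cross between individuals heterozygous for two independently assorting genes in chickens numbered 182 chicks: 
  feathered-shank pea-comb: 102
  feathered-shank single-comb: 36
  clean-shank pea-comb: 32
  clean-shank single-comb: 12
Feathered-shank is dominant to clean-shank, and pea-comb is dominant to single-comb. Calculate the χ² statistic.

0.271

A dihybrid F₂ with independent assortment and complete dominance at both loci gives a 9:3:3:1 phenotypic ratio.
Expected counts for N = 182 under a 9:3:3:1 ratio (total parts = 16):
  feathered-shank pea-comb: 182 × 9/16 = 102.375
  feathered-shank single-comb: 182 × 3/16 = 34.125
  clean-shank pea-comb: 182 × 3/16 = 34.125
  clean-shank single-comb: 182 × 1/16 = 11.375
χ² = Σ (O − E)² / E
  feathered-shank pea-comb: (102 − 102.375)² / 102.375 = 0.0014
  feathered-shank single-comb: (36 − 34.125)² / 34.125 = 0.1030
  clean-shank pea-comb: (32 − 34.125)² / 34.125 = 0.1323
  clean-shank single-comb: (12 − 11.375)² / 11.375 = 0.0343
χ² = 0.0014 + 0.1030 + 0.1323 + 0.0343 = 0.271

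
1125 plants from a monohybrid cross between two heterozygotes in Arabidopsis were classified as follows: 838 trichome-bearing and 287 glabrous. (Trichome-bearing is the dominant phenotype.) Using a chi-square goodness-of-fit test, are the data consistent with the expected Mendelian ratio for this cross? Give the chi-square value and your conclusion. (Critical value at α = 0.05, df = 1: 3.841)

0.157; consistent

For a monohybrid cross between heterozygotes with complete dominance, the expected phenotypic ratio is 3:1.
The 3:1 ratio has 4 parts, so with N = 1125 the expected counts are:
  trichome-bearing: 1125 × 3/4 = 843.75
  glabrous: 1125 × 1/4 = 281.25
χ² = Σ (O − E)² / E
  trichome-bearing: (838 − 843.75)² / 843.75 = 0.0392
  glabrous: (287 − 281.25)² / 281.25 = 0.1176
χ² = 0.0392 + 0.1176 = 0.1568 ≈ 0.157
Degrees of freedom = 2 − 1 = 1; critical value at α = 0.05 is 3.841.
Since 0.157 < 3.841, we fail to reject the null hypothesis — the data are consistent with the 3:1 ratio.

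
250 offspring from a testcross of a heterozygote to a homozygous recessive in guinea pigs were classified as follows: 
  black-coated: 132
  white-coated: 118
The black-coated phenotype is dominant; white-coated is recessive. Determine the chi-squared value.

A testcross of a heterozygote (Aa × aa) gives a 1:1 phenotypic ratio.
The 1:1 ratio has 2 parts, so with N = 250 the expected counts are:
  black-coated: 250 × 1/2 = 125
  white-coated: 250 × 1/2 = 125
χ² = Σ (O − E)² / E
  black-coated: (132 − 125)² / 125 = 0.3920
  white-coated: (118 − 125)² / 125 = 0.3920
χ² = 0.3920 + 0.3920 = 0.784

0.784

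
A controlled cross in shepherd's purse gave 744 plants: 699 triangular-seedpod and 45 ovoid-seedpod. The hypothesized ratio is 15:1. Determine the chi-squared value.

0.052

The 15:1 ratio has 16 parts, so with N = 744 the expected counts are:
  triangular-seedpod: 744 × 15/16 = 697.5
  ovoid-seedpod: 744 × 1/16 = 46.5
χ² = Σ (O − E)² / E
  triangular-seedpod: (699 − 697.5)² / 697.5 = 0.0032
  ovoid-seedpod: (45 − 46.5)² / 46.5 = 0.0484
χ² = 0.0032 + 0.0484 = 0.0516 ≈ 0.052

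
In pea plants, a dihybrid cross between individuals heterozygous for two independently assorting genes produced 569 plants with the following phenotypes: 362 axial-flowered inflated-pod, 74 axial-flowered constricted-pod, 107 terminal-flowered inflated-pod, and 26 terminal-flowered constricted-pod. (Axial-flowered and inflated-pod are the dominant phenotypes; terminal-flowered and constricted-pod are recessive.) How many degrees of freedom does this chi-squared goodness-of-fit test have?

A dihybrid F₂ with independent assortment and complete dominance at both loci gives a 9:3:3:1 phenotypic ratio.
A goodness-of-fit test with 4 phenotype classes has df = 4 − 1 = 3.

3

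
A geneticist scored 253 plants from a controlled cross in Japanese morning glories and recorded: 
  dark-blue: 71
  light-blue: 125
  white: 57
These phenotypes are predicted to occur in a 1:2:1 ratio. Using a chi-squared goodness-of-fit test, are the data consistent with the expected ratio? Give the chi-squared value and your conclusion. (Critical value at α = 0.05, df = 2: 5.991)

Under the 1:2:1 hypothesis (Σ ratio = 4, N = 253):
  dark-blue: 253 × 1/4 = 63.25
  light-blue: 253 × 2/4 = 126.5
  white: 253 × 1/4 = 63.25
χ² = Σ (O − E)² / E
  dark-blue: (71 − 63.25)² / 63.25 = 0.9496
  light-blue: (125 − 126.5)² / 126.5 = 0.0178
  white: (57 − 63.25)² / 63.25 = 0.6176
χ² = 0.9496 + 0.0178 + 0.6176 = 1.585
Degrees of freedom = 3 − 1 = 2; critical value at α = 0.05 is 5.991.
Since 1.585 < 5.991, we fail to reject the null hypothesis — the data are consistent with the 1:2:1 ratio.

1.585; consistent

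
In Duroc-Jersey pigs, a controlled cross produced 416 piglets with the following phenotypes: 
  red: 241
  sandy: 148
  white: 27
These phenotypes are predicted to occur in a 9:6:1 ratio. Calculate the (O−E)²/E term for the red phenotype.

Under the 9:6:1 hypothesis (Σ ratio = 16, N = 416):
  red: 416 × 9/16 = 234
  sandy: 416 × 6/16 = 156
  white: 416 × 1/16 = 26
Contribution of red: (241 − 234)² / 234 = 0.2094

0.209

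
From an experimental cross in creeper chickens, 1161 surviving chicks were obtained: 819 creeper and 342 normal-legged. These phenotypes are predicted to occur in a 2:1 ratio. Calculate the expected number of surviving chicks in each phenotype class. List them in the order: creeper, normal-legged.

Expected counts for N = 1161 under a 2:1 ratio (total parts = 3):
  creeper: 1161 × 2/3 = 774
  normal-legged: 1161 × 1/3 = 387

774, 387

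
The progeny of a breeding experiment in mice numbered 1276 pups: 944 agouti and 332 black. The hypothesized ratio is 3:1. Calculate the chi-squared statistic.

0.706

The 3:1 ratio has 4 parts, so with N = 1276 the expected counts are:
  agouti: 1276 × 3/4 = 957
  black: 1276 × 1/4 = 319
χ² = Σ (O − E)² / E
  agouti: (944 − 957)² / 957 = 0.1766
  black: (332 − 319)² / 319 = 0.5298
χ² = 0.1766 + 0.5298 = 0.7064 ≈ 0.706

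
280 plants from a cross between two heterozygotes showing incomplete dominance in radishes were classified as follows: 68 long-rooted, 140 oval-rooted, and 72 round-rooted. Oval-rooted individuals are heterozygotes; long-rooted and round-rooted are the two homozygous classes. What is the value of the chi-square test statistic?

0.114

With incomplete dominance, a heterozygote × heterozygote cross gives a 1:2:1 phenotypic ratio.
The 1:2:1 ratio has 4 parts, so with N = 280 the expected counts are:
  long-rooted: 280 × 1/4 = 70
  oval-rooted: 280 × 2/4 = 140
  round-rooted: 280 × 1/4 = 70
χ² = Σ (O − E)² / E
  long-rooted: (68 − 70)² / 70 = 0.0571
  oval-rooted: (140 − 140)² / 140 = 0.0000
  round-rooted: (72 − 70)² / 70 = 0.0571
χ² = 0.0571 + 0.0000 + 0.0571 = 0.1142 ≈ 0.114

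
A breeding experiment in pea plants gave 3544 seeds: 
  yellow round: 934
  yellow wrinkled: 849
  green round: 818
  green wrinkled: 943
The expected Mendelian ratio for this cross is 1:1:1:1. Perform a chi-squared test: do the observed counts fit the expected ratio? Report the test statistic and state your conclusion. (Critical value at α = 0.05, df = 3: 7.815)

Total ratio parts = 4. Expected numbers out of 3544:
  yellow round: 3544 × 1/4 = 886
  yellow wrinkled: 3544 × 1/4 = 886
  green round: 3544 × 1/4 = 886
  green wrinkled: 3544 × 1/4 = 886
χ² = Σ (O − E)² / E
  yellow round: (934 − 886)² / 886 = 2.6005
  yellow wrinkled: (849 − 886)² / 886 = 1.5451
  green round: (818 − 886)² / 886 = 5.2190
  green wrinkled: (943 − 886)² / 886 = 3.6670
χ² = 2.6005 + 1.5451 + 5.2190 + 3.6670 = 13.0316 ≈ 13.032
Degrees of freedom = 4 − 1 = 3; critical value at α = 0.05 is 7.815.
Since 13.032 > 7.815, we reject the null hypothesis — the data do not fit the 1:1:1:1 ratio.

13.032; not consistent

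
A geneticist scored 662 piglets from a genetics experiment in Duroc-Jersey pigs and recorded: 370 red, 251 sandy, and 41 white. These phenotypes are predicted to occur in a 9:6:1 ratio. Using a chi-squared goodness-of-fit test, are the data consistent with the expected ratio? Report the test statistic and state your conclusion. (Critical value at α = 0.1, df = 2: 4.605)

0.049; consistent

Under the 9:6:1 hypothesis (Σ ratio = 16, N = 662):
  red: 662 × 9/16 = 372.375
  sandy: 662 × 6/16 = 248.25
  white: 662 × 1/16 = 41.375
χ² = Σ (O − E)² / E
  red: (370 − 372.375)² / 372.375 = 0.0151
  sandy: (251 − 248.25)² / 248.25 = 0.0305
  white: (41 − 41.375)² / 41.375 = 0.0034
χ² = 0.0151 + 0.0305 + 0.0034 = 0.049
Degrees of freedom = 3 − 1 = 2; critical value at α = 0.1 is 4.605.
Since 0.049 < 4.605, we fail to reject the null hypothesis — the data are consistent with the 9:6:1 ratio.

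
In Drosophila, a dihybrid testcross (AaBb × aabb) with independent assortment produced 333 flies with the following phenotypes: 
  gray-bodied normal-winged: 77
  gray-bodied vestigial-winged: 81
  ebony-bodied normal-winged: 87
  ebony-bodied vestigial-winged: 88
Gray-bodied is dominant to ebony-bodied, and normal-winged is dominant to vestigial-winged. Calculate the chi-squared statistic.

A dihybrid testcross with independent assortment gives a 1:1:1:1 ratio.
Expected counts for N = 333 under a 1:1:1:1 ratio (total parts = 4):
  gray-bodied normal-winged: 333 × 1/4 = 83.25
  gray-bodied vestigial-winged: 333 × 1/4 = 83.25
  ebony-bodied normal-winged: 333 × 1/4 = 83.25
  ebony-bodied vestigial-winged: 333 × 1/4 = 83.25
χ² = Σ (O − E)² / E
  gray-bodied normal-winged: (77 − 83.25)² / 83.25 = 0.4692
  gray-bodied vestigial-winged: (81 − 83.25)² / 83.25 = 0.0608
  ebony-bodied normal-winged: (87 − 83.25)² / 83.25 = 0.1689
  ebony-bodied vestigial-winged: (88 − 83.25)² / 83.25 = 0.2710
χ² = 0.4692 + 0.0608 + 0.1689 + 0.2710 = 0.9699 ≈ 0.970

0.970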